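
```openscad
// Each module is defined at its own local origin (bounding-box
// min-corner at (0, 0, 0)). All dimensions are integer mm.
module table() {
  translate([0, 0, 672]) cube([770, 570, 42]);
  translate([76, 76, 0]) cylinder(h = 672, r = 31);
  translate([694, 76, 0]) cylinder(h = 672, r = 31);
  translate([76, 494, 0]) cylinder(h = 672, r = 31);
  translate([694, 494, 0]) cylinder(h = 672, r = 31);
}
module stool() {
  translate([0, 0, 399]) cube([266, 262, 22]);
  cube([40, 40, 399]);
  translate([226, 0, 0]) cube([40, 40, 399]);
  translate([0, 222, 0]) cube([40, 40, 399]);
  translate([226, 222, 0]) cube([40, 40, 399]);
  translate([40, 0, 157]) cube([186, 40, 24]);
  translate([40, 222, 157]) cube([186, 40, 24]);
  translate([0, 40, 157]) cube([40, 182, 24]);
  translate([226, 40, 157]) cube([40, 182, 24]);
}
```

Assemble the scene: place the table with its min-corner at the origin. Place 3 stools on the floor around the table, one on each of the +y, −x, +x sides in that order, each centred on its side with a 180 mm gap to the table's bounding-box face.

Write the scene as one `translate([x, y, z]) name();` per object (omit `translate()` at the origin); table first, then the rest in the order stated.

table();
translate([252, 750, 0]) stool();
translate([-446, 154, 0]) stool();
translate([950, 154, 0]) stool();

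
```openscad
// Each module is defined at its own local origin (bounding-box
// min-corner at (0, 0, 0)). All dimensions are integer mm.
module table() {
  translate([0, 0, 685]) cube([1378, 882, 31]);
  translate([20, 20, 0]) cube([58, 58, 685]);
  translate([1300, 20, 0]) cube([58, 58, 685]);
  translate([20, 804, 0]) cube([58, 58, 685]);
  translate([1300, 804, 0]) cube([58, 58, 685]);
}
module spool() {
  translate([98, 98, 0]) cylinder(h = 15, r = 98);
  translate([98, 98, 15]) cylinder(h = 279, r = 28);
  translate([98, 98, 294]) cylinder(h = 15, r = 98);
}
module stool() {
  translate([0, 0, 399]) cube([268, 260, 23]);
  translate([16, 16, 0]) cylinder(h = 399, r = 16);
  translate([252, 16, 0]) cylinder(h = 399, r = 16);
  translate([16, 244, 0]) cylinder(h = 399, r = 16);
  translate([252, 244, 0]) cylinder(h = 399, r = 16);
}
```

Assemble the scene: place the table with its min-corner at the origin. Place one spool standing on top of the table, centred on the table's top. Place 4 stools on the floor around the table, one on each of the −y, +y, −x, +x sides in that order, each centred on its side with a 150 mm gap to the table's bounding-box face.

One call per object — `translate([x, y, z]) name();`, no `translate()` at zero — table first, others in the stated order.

table();
translate([591, 343, 716]) spool();
translate([555, -410, 0]) stool();
translate([555, 1032, 0]) stool();
translate([-418, 311, 0]) stool();
translate([1528, 311, 0]) stool();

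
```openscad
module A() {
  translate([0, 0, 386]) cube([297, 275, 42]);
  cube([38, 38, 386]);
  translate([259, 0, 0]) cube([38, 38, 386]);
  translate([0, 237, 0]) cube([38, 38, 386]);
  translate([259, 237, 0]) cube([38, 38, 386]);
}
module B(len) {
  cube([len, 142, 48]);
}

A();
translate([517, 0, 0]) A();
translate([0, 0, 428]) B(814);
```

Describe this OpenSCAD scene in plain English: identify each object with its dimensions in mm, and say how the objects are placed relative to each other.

A is a simple wooden stool: a rectangular seat 297 mm (x) by 275 mm (y), 42 mm thick, top face at z = 428 mm, on four square legs, each 38×38 mm in cross-section. The legs rest on z = 0, each flush with a corner of the seat.

B is a rectangular beam 814 mm long (x), 142 mm deep (y), 48 mm thick (z).

The beam spans the tops of two stools placed 220 mm apart, resting at z = 428 mm.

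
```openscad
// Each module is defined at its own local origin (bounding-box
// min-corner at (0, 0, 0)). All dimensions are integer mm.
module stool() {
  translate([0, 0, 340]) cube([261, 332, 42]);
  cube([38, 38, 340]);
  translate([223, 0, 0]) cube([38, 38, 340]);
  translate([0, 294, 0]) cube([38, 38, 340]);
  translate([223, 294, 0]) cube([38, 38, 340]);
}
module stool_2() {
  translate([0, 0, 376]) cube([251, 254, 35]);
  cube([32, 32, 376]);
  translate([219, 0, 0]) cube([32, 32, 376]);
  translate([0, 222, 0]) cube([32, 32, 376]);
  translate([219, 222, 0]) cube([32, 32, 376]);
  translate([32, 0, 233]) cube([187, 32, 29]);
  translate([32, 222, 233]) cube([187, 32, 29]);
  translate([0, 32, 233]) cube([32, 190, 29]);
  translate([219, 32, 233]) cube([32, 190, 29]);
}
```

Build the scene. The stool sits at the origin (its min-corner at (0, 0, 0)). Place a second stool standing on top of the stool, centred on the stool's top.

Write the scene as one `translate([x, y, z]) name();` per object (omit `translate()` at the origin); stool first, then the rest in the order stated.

stool();
translate([5, 39, 382]) stool_2();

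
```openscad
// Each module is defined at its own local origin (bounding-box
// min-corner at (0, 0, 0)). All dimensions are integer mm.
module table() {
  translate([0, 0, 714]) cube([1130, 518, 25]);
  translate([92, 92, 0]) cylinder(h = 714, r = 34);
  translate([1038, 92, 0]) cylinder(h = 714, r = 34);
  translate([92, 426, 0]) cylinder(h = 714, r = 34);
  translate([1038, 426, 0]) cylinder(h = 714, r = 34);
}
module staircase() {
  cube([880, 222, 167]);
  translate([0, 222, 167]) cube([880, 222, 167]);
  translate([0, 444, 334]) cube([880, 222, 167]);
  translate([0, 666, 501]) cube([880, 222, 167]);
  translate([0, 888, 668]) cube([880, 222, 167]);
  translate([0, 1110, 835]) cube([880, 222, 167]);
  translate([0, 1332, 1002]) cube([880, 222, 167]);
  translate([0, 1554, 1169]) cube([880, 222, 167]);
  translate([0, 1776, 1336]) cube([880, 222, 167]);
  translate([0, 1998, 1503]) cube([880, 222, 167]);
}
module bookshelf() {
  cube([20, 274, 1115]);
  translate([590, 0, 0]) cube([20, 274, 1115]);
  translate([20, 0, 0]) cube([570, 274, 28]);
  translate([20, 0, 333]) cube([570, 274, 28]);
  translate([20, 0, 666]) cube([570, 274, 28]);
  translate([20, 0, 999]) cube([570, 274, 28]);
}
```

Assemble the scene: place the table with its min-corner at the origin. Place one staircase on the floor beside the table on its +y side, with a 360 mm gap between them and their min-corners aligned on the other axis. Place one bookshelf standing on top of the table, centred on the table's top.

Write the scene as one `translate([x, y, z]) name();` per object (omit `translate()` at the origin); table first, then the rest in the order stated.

table();
translate([0, 878, 0]) staircase();
translate([260, 122, 739]) bookshelf();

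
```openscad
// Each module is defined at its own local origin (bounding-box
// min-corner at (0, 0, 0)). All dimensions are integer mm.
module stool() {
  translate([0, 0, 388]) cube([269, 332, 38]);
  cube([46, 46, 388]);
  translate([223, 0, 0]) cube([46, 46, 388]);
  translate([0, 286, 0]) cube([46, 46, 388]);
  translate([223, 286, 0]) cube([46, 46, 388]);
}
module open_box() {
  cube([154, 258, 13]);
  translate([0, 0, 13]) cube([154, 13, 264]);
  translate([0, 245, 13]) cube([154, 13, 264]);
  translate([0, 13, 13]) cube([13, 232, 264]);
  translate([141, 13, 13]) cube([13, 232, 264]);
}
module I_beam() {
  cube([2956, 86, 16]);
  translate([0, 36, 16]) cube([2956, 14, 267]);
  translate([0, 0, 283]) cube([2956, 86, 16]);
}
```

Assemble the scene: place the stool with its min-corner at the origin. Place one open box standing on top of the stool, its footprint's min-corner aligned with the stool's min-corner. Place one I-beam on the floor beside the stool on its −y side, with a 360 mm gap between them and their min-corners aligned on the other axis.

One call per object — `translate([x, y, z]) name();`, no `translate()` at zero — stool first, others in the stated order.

stool();
translate([0, 0, 426]) open_box();
translate([0, -446, 0]) I_beam();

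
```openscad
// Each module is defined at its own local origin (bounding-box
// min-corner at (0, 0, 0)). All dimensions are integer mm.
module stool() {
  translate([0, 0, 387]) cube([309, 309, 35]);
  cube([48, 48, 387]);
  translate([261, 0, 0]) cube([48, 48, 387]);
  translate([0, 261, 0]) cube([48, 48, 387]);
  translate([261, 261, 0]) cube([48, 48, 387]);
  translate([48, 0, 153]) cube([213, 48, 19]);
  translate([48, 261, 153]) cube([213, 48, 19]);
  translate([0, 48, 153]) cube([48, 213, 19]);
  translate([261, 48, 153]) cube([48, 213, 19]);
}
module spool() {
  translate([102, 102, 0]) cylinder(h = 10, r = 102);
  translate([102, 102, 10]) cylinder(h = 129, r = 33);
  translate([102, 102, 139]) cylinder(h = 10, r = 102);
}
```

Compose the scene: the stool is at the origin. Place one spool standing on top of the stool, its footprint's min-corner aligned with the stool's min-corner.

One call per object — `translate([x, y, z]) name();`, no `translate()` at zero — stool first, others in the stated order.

stool();
translate([0, 0, 422]) spool();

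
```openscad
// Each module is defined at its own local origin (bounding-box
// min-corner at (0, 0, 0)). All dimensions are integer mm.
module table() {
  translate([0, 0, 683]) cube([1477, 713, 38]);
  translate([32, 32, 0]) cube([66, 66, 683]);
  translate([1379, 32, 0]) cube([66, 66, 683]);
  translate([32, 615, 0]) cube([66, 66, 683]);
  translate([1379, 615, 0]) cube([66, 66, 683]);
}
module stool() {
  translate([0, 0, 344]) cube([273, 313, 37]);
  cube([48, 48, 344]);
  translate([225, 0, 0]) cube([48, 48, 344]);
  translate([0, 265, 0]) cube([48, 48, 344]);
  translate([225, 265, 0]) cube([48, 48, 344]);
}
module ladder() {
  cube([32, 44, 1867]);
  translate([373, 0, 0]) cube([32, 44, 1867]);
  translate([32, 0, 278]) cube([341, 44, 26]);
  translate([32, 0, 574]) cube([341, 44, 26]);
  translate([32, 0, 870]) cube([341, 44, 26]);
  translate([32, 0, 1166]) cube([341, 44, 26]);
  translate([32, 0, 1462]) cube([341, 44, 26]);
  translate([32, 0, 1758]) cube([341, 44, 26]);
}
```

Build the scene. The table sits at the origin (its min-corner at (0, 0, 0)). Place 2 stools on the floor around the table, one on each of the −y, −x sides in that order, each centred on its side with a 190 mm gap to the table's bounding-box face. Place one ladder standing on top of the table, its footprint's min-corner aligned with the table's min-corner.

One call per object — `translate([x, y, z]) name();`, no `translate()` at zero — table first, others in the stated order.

table();
translate([602, -503, 0]) stool();
translate([-463, 200, 0]) stool();
translate([0, 0, 721]) ladder();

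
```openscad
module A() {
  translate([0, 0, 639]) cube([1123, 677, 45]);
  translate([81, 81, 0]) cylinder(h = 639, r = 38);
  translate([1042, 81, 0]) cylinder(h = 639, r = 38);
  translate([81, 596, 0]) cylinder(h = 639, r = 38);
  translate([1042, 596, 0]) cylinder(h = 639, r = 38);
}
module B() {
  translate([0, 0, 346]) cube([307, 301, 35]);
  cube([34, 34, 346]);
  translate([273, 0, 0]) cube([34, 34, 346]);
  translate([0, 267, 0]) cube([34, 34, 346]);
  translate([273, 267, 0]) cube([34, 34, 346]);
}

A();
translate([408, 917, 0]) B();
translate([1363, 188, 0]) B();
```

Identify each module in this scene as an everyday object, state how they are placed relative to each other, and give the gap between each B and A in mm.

A is a table. B is a stool. Two stools sit around the table at the +y, +x sides. The gap between each stool and the table is 240 mm.

Each stool's nearest face is 240 mm from the table's bounding box.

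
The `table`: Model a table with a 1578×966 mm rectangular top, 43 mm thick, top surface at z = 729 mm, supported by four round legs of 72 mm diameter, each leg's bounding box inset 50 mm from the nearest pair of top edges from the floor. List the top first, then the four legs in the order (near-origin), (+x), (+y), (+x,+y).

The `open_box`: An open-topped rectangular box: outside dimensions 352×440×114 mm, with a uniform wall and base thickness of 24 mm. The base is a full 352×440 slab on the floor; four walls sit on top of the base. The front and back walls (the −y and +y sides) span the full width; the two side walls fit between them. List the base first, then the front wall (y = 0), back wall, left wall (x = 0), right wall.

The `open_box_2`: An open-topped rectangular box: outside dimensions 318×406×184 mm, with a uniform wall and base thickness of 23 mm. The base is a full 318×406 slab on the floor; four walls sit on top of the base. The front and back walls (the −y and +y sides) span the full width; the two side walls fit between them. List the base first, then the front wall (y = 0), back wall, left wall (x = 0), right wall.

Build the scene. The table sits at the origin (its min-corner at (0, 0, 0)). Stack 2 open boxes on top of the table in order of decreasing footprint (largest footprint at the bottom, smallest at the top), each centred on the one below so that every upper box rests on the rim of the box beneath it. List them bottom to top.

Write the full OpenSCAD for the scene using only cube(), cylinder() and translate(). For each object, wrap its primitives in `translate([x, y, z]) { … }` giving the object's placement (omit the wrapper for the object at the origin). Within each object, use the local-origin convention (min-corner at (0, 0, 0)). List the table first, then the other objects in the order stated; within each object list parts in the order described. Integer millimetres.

translate([0, 0, 686]) cube([1578, 966, 43]);
translate([86, 86, 0]) cylinder(h = 686, r = 36);
translate([1492, 86, 0]) cylinder(h = 686, r = 36);
translate([86, 880, 0]) cylinder(h = 686, r = 36);
translate([1492, 880, 0]) cylinder(h = 686, r = 36);
translate([613, 263, 729]) {
  cube([352, 440, 24]);
  translate([0, 0, 24]) cube([352, 24, 90]);
  translate([0, 416, 24]) cube([352, 24, 90]);
  translate([0, 24, 24]) cube([24, 392, 90]);
  translate([328, 24, 24]) cube([24, 392, 90]);
}
translate([630, 280, 843]) {
  cube([318, 406, 23]);
  translate([0, 0, 23]) cube([318, 23, 161]);
  translate([0, 383, 23]) cube([318, 23, 161]);
  translate([0, 23, 23]) cube([23, 360, 161]);
  translate([295, 23, 23]) cube([23, 360, 161]);
}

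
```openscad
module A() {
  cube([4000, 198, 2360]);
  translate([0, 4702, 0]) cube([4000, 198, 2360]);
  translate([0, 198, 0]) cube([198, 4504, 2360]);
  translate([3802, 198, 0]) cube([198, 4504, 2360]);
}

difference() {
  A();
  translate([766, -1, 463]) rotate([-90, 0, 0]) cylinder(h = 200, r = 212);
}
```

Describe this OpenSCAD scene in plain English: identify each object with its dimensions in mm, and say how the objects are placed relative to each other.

A is a box-shaped house frame (walls only): outside footprint 4000×4900 mm, wall height 2360 mm, wall thickness 198 mm. The two y-facing walls run the full x-width; the two x-facing walls fit between the inner faces of the y-facing walls.

The house frame has a circular hole of radius 212 mm through its front wall, centred at (x = 766, z = 463).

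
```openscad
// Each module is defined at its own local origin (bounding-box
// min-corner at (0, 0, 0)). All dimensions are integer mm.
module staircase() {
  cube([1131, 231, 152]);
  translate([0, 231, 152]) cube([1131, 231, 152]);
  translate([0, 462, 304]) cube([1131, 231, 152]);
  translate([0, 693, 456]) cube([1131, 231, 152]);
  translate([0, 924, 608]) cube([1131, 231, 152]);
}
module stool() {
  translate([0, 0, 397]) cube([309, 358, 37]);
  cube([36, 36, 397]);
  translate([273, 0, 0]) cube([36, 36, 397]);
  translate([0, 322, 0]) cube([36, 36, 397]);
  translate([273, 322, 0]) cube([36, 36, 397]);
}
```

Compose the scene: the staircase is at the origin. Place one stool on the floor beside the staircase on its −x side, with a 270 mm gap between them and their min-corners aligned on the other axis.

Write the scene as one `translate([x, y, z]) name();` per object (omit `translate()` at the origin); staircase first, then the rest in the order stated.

staircase();
translate([-579, 0, 0]) stool();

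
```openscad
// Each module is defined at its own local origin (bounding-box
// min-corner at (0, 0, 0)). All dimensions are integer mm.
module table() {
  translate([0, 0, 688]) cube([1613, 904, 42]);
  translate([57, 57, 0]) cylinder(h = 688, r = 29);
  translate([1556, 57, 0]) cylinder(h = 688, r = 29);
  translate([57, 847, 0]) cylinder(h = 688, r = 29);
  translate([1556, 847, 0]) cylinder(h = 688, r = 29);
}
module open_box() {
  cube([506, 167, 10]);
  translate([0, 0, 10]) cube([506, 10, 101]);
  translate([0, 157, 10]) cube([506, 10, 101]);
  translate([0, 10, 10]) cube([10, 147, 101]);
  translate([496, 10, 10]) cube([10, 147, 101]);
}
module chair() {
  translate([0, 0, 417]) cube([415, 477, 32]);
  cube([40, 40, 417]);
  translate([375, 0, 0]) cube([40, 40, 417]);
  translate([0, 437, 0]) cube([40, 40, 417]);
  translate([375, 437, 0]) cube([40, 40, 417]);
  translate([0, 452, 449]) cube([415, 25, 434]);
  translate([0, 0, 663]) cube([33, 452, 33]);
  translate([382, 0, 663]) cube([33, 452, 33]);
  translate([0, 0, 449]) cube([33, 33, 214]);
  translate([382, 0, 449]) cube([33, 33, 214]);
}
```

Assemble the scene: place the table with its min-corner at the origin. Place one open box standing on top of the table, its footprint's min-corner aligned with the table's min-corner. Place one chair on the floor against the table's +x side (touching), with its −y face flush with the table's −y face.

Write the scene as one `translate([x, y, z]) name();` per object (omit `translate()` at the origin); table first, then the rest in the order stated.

table();
translate([0, 0, 730]) open_box();
translate([1613, 0, 0]) chair();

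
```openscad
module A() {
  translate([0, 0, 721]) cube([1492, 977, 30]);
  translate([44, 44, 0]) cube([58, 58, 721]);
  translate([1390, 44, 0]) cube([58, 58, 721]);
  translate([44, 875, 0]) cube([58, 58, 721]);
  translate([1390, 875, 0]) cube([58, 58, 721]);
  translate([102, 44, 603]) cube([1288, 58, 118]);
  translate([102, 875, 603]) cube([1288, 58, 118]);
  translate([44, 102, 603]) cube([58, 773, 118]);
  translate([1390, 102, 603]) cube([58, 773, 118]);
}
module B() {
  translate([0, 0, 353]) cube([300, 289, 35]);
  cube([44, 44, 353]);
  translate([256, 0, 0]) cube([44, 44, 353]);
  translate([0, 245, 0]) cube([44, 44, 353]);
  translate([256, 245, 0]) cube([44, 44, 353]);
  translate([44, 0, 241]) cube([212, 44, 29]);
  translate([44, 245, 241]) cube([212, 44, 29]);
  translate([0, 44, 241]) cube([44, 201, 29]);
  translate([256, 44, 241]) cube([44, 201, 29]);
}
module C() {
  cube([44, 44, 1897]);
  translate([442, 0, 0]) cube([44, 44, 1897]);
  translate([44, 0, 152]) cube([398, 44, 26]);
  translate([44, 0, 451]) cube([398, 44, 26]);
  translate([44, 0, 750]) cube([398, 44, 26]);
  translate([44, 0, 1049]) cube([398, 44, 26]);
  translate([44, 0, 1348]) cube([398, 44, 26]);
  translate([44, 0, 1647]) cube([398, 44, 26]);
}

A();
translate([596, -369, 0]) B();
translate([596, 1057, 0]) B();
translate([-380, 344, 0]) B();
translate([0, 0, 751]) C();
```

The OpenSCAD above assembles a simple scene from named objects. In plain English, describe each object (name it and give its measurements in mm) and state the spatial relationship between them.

A is a rectangular dining table. The top is 1492×977×30 mm with its upper surface at z = 751 mm. It stands on four 58×58 mm square legs, each inset 44 mm from the nearest pair of top edges, running from the floor to the underside of the top. Four apron rails, 58 mm thick and 118 mm tall, run between adjacent legs with their top edges flush with the underside of the top and their outer faces flush with the legs' outer faces.

B is a four-legged stool. The seat is a 300×289×35 mm slab whose top surface is at z = 388 mm; four square legs, each 44×44 mm in cross-section, run from the floor (z = 0) to the underside of the seat, each flush with a corner of the seat. Four stretchers, 44 mm wide and 29 mm tall, connect adjacent legs with their undersides at z = 241 mm, each running between the inner faces of the legs it joins and aligned with the legs' outer faces on the other axis.

C is a wooden ladder with two side rails of 44×44 mm section and 1897 mm height, set 486 mm apart overall. Between them run 6 rectangular rungs (44 mm deep, 26 mm thick), front faces flush with the rails' −y face. The bottom of the first rung is 152 mm above the floor and each subsequent rung is 299 mm higher than the one below.

Three stools sit around the table at the −y, +y, −x sides. The ladder is on top of the table.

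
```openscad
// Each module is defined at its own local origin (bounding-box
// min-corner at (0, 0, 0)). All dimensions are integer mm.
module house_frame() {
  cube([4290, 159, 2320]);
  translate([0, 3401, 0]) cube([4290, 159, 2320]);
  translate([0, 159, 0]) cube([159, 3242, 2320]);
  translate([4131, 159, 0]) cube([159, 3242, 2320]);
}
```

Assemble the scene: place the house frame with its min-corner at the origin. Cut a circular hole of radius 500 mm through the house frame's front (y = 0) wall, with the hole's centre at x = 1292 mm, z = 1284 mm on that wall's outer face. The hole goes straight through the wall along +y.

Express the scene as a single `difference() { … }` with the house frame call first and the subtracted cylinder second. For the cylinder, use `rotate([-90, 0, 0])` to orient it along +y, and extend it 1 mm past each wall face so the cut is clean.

difference() {
  house_frame();
  translate([1292, -1, 1284]) rotate([-90, 0, 0]) cylinder(h = 161, r = 500);
}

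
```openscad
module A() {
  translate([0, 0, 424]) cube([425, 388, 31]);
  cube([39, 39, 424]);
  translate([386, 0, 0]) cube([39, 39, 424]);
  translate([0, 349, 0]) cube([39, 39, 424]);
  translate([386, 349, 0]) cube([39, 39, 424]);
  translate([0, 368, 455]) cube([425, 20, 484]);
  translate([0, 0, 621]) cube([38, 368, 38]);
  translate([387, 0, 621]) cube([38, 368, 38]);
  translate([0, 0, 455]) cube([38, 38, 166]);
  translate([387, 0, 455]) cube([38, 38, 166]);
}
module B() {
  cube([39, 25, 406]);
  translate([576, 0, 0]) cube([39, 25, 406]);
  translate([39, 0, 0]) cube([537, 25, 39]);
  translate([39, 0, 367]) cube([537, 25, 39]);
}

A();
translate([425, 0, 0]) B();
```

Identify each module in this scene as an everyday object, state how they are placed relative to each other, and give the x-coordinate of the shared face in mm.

A is a chair. B is a picture frame. The picture frame is against the chair's +x side, with their −y faces flush. The x-coordinate of the shared face is 425 mm.

The chair's +x face and the picture frame's −x face are both at x = 425 mm.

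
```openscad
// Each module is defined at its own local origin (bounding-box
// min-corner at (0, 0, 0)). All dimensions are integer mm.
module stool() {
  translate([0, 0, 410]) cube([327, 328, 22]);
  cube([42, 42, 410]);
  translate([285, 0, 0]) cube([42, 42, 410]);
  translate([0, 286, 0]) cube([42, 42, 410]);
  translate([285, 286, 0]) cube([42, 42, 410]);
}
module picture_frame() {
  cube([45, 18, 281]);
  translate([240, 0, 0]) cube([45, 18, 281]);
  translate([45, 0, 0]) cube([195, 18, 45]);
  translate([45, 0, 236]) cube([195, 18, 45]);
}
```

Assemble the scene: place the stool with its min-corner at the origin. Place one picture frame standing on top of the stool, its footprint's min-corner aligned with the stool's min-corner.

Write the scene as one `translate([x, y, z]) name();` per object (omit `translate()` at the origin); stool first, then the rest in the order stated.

stool();
translate([0, 0, 432]) picture_frame();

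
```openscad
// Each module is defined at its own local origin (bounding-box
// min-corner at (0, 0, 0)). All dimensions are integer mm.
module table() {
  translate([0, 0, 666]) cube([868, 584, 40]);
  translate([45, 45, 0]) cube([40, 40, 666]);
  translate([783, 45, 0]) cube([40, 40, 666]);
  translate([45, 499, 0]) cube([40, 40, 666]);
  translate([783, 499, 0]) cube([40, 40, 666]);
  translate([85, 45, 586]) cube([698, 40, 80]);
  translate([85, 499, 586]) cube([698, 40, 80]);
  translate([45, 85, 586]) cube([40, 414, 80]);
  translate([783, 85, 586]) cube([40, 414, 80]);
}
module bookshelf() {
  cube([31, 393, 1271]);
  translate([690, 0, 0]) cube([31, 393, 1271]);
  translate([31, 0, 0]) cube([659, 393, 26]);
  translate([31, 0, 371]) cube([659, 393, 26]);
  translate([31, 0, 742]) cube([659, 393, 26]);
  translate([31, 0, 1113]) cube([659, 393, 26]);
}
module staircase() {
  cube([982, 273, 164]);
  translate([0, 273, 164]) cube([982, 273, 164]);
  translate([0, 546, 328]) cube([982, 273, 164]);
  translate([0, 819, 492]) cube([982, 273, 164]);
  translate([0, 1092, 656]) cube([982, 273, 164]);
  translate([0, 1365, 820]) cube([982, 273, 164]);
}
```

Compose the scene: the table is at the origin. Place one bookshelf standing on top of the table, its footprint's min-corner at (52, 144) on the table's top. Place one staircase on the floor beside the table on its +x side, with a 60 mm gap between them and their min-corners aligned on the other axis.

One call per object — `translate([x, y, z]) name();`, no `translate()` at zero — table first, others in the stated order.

table();
translate([52, 144, 706]) bookshelf();
translate([928, 0, 0]) staircase();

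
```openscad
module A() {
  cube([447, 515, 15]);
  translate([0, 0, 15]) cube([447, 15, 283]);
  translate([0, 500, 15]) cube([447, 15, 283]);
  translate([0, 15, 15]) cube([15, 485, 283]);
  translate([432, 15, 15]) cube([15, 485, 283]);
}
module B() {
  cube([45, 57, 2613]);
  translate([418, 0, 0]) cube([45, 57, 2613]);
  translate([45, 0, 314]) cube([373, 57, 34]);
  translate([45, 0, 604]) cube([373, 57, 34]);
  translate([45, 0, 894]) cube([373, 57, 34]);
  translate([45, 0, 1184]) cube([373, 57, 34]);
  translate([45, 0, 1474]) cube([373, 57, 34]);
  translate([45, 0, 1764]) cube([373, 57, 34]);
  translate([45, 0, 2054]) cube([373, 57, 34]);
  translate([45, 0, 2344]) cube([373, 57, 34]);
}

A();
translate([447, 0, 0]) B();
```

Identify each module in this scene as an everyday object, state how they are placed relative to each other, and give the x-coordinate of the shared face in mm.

The open box's +x face and the ladder's −x face are both at x = 447 mm.

A is an open box. B is a ladder. The ladder is against the open box's +x side, with their −y faces flush. The x-coordinate of the shared face is 447 mm.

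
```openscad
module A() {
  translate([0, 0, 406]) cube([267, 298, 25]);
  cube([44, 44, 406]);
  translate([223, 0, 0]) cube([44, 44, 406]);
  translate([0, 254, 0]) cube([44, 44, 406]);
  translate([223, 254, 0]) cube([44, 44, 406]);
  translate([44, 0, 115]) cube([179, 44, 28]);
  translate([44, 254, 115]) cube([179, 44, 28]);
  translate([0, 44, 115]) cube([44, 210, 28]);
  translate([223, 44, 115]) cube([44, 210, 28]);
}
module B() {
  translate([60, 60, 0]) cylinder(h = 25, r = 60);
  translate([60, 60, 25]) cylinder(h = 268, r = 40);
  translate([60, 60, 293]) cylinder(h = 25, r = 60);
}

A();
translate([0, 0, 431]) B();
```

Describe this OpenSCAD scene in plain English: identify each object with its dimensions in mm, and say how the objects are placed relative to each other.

A is a simple wooden stool: a rectangular seat 267 mm (x) by 298 mm (y), 25 mm thick, top face at z = 431 mm, on four square legs, each 44×44 mm in cross-section. The legs rest on z = 0, each flush with a corner of the seat. Four stretchers, 44 mm wide and 28 mm tall, connect adjacent legs with their undersides at z = 115 mm, each running between the inner faces of the legs it joins and aligned with the legs' outer faces on the other axis.

B is a spool: two coaxial disc flanges of radius 60 mm and thickness 25 mm, joined by a core cylinder of radius 40 mm and height 268 mm. The lower flange rests on z = 0 and the three cylinders share a vertical axis.

The spool is on top of the stool.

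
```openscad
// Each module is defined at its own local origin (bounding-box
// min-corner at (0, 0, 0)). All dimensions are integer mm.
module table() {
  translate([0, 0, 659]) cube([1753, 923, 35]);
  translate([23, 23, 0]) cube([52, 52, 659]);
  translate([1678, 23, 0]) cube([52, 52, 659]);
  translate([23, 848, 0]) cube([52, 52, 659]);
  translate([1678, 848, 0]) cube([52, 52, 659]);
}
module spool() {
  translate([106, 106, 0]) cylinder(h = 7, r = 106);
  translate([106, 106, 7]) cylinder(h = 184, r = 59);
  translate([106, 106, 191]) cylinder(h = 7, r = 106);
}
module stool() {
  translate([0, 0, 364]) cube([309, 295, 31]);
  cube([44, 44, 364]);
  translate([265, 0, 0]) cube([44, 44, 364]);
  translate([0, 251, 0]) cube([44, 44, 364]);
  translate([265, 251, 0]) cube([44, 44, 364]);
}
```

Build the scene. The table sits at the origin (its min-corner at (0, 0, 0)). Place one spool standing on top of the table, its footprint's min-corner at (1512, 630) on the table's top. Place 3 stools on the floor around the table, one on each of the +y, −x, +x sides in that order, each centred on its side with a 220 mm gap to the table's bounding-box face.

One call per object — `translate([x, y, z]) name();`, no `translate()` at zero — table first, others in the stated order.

table();
translate([1512, 630, 694]) spool();
translate([722, 1143, 0]) stool();
translate([-529, 314, 0]) stool();
translate([1973, 314, 0]) stool();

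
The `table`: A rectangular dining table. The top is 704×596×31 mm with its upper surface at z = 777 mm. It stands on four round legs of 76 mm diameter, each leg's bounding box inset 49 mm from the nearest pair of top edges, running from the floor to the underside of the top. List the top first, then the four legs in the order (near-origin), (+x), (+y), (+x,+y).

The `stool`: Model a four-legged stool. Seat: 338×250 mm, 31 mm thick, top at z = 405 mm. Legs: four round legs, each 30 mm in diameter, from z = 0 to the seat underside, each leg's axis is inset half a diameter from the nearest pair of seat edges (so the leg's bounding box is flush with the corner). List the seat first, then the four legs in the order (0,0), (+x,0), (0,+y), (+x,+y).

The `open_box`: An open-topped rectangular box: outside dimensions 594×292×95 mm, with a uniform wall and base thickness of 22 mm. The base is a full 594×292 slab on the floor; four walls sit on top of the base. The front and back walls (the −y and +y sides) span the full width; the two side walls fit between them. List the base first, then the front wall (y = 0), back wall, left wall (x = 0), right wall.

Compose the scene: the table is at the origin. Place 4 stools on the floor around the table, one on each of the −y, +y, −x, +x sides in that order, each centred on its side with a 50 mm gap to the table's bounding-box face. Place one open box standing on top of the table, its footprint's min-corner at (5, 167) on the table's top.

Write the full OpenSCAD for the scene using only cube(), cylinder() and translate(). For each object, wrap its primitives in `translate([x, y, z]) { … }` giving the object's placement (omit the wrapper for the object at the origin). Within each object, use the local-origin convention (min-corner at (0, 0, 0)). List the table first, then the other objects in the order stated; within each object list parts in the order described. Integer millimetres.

translate([0, 0, 746]) cube([704, 596, 31]);
translate([87, 87, 0]) cylinder(h = 746, r = 38);
translate([617, 87, 0]) cylinder(h = 746, r = 38);
translate([87, 509, 0]) cylinder(h = 746, r = 38);
translate([617, 509, 0]) cylinder(h = 746, r = 38);
translate([183, -300, 0]) {
  translate([0, 0, 374]) cube([338, 250, 31]);
  translate([15, 15, 0]) cylinder(h = 374, r = 15);
  translate([323, 15, 0]) cylinder(h = 374, r = 15);
  translate([15, 235, 0]) cylinder(h = 374, r = 15);
  translate([323, 235, 0]) cylinder(h = 374, r = 15);
}
translate([183, 646, 0]) {
  translate([0, 0, 374]) cube([338, 250, 31]);
  translate([15, 15, 0]) cylinder(h = 374, r = 15);
  translate([323, 15, 0]) cylinder(h = 374, r = 15);
  translate([15, 235, 0]) cylinder(h = 374, r = 15);
  translate([323, 235, 0]) cylinder(h = 374, r = 15);
}
translate([-388, 173, 0]) {
  translate([0, 0, 374]) cube([338, 250, 31]);
  translate([15, 15, 0]) cylinder(h = 374, r = 15);
  translate([323, 15, 0]) cylinder(h = 374, r = 15);
  translate([15, 235, 0]) cylinder(h = 374, r = 15);
  translate([323, 235, 0]) cylinder(h = 374, r = 15);
}
translate([754, 173, 0]) {
  translate([0, 0, 374]) cube([338, 250, 31]);
  translate([15, 15, 0]) cylinder(h = 374, r = 15);
  translate([323, 15, 0]) cylinder(h = 374, r = 15);
  translate([15, 235, 0]) cylinder(h = 374, r = 15);
  translate([323, 235, 0]) cylinder(h = 374, r = 15);
}
translate([5, 167, 777]) {
  cube([594, 292, 22]);
  translate([0, 0, 22]) cube([594, 22, 73]);
  translate([0, 270, 22]) cube([594, 22, 73]);
  translate([0, 22, 22]) cube([22, 248, 73]);
  translate([572, 22, 22]) cube([22, 248, 73]);
}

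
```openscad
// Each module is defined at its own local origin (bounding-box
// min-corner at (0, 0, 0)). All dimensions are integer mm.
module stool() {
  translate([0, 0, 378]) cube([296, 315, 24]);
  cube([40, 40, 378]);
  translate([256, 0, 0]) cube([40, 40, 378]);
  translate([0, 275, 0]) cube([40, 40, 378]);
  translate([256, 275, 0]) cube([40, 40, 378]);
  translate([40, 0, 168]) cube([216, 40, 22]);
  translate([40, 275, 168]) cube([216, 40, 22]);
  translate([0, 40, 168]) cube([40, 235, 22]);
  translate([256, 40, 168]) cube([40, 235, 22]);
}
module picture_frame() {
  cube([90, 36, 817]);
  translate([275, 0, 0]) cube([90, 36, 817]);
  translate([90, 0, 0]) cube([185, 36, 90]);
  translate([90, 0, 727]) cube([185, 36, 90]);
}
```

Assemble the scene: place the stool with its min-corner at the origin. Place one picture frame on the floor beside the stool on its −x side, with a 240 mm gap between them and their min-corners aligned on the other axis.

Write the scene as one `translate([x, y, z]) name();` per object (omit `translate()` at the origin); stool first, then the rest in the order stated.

stool();
translate([-605, 0, 0]) picture_frame();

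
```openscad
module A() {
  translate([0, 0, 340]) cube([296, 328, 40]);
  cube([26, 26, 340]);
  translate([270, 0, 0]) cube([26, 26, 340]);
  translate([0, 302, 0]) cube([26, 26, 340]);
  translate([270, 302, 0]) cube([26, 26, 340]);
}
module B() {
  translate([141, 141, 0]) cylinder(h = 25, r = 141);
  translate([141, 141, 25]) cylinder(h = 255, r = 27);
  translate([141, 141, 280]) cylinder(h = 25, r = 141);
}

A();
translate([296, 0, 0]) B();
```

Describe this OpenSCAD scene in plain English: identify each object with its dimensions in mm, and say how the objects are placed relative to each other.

A is a four-legged stool. The seat is a 296×328×40 mm slab whose top surface is at z = 380 mm; four square legs, each 26×26 mm in cross-section, run from the floor (z = 0) to the underside of the seat, each flush with a corner of the seat.

B is a spool: two coaxial disc flanges of radius 141 mm and thickness 25 mm, joined by a core cylinder of radius 27 mm and height 255 mm. The lower flange rests on z = 0 and the three cylinders share a vertical axis.

The spool is against the stool's +x side, with their −y faces flush.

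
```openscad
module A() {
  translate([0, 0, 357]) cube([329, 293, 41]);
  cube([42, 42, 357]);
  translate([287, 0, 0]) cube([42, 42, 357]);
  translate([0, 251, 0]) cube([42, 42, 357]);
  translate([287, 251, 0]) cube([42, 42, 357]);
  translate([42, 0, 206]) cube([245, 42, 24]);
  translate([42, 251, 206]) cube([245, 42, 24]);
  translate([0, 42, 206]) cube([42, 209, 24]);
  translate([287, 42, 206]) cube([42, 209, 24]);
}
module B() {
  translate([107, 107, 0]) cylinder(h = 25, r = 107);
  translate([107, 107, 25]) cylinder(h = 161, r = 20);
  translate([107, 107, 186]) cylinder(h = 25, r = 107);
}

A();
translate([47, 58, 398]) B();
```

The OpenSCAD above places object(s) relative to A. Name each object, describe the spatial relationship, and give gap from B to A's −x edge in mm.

A is a stool. B is a spool. The spool is on top of the stool. The gap from the spool to the stool's −x edge is 47 mm.

The spool's min-x is at 47; the stool's min-x is 0; gap = 47 mm.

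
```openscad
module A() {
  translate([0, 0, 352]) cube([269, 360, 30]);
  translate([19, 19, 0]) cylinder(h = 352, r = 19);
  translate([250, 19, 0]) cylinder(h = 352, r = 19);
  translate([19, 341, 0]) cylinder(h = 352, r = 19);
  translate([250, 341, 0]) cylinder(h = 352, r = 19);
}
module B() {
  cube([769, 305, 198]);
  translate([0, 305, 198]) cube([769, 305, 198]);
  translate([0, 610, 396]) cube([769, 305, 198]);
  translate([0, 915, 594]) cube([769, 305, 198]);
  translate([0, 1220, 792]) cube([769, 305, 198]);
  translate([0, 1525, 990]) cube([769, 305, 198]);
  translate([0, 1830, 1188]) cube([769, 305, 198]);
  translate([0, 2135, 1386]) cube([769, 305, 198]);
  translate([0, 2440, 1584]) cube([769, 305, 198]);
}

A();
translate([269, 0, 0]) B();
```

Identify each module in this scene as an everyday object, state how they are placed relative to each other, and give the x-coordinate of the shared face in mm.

The stool's +x face and the staircase's −x face are both at x = 269 mm.

A is a stool. B is a staircase. The staircase is against the stool's +x side, with their −y faces flush. The x-coordinate of the shared face is 269 mm.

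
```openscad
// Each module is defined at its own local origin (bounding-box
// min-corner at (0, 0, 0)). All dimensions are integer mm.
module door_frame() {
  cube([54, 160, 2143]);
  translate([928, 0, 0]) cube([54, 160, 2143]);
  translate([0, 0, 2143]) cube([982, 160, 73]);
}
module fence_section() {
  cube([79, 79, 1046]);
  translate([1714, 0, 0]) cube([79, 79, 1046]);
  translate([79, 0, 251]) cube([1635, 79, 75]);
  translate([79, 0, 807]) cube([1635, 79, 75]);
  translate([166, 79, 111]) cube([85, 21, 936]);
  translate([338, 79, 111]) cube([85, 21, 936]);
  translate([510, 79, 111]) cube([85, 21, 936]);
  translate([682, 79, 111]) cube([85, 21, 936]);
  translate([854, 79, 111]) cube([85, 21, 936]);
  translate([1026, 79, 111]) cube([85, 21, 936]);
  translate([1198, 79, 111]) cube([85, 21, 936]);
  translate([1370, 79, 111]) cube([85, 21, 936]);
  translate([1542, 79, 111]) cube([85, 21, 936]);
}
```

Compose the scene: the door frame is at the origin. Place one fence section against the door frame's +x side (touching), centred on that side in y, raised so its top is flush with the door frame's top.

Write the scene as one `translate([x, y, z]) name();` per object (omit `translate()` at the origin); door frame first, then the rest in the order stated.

door_frame();
translate([982, 30, 1169]) fence_section();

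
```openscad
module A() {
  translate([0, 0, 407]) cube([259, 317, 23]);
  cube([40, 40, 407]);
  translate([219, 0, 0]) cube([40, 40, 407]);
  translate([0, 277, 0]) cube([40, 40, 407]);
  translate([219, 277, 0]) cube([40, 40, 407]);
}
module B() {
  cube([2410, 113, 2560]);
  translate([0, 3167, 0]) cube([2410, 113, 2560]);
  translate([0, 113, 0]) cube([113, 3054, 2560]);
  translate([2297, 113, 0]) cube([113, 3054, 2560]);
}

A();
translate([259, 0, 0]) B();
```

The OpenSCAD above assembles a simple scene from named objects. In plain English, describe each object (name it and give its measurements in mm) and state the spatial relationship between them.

A is a four-legged stool. The seat is a 259×317×23 mm slab whose top surface is at z = 430 mm; four square legs, each 40×40 mm in cross-section, run from the floor (z = 0) to the underside of the seat, each flush with a corner of the seat.

B is the wall frame of a small rectangular building: four walls, each 2560 mm tall and 113 mm thick, enclosing a footprint 2410 mm (x) by 3280 mm (y) outside-to-outside, with no floor or roof. The front and back walls (the −y and +y sides) span the full width; the two side walls fit between them.

The house frame is against the stool's +x side, with their −y faces flush.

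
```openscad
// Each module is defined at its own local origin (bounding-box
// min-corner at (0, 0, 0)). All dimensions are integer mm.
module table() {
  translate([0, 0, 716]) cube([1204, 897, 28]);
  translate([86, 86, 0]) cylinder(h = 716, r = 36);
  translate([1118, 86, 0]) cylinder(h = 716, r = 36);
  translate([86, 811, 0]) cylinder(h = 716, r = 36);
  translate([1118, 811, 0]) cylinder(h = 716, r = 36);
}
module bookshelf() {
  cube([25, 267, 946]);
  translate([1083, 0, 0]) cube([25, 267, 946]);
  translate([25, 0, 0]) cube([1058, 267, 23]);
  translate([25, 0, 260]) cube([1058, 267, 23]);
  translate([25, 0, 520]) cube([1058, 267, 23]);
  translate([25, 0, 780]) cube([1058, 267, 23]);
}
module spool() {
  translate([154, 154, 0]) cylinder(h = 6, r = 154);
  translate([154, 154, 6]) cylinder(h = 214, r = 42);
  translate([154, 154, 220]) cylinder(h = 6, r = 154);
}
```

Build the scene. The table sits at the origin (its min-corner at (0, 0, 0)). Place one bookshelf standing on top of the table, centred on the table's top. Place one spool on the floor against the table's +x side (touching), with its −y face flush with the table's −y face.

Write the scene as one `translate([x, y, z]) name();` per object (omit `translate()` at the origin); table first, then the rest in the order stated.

table();
translate([48, 315, 744]) bookshelf();
translate([1204, 0, 0]) spool();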